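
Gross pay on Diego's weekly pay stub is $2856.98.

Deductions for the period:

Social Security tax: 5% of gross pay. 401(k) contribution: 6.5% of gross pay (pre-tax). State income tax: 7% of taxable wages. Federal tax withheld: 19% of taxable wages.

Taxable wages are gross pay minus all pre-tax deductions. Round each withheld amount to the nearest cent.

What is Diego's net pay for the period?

401(k) contribution: $2856.98 × 0.065 = $185.70
Taxable wages = $2856.98 − $185.70 = $2671.28
Federal tax withheld: $2671.28 × 0.19 = $507.54
State income tax: $2671.28 × 0.07 = $186.99
Social Security tax: $2856.98 × 0.05 = $142.85
Total deductions = $185.70 + $507.54 + $186.99 + $142.85 = $1023.08
Net pay = $2856.98 − $1023.08 = $1833.90

$1833.90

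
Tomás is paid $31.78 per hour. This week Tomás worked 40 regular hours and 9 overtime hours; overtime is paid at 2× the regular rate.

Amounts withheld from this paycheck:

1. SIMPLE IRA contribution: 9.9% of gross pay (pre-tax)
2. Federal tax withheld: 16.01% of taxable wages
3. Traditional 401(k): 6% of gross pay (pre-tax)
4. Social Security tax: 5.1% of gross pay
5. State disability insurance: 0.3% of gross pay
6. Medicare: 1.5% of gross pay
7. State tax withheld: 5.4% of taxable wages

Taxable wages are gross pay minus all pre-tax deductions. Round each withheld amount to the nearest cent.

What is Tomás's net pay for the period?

Regular pay: 40 × $31.78 = $1,271.20
Overtime pay: 9 × $31.78 × 2 = $572.04
Gross pay = $1,271.20 + $572.04 = $1,843.24
SIMPLE IRA contribution: $1,843.24 × 0.099 = $182.48
Traditional 401(k): $1,843.24 × 0.06 = $110.59
Pre-tax total = $182.48 + $110.59 = $293.07
Taxable wages = $1,843.24 − $293.07 = $1,550.17
Federal tax withheld: $1,550.17 × 0.1601 = $248.18
State tax withheld: $1,550.17 × 0.054 = $83.71
Medicare: $1,843.24 × 0.015 = $27.65
State disability insurance: $1,843.24 × 0.003 = $5.53
Social Security tax: $1,843.24 × 0.051 = $94.01
Total deductions = $182.48 + $110.59 + $248.18 + $83.71 + $27.65 + $5.53 + $94.01 = $752.15
Net pay = $1,843.24 − $752.15 = $1,091.09

$1,091.09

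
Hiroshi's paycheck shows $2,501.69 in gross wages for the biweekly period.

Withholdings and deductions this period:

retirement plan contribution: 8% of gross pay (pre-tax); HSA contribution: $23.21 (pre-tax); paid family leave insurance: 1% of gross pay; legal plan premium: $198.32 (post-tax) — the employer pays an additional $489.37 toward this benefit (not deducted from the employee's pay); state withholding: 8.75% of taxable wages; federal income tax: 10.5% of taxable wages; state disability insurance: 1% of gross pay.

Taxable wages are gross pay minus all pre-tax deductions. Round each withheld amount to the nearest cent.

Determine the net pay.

Retirement plan contribution: $2,501.69 × 0.08 = $200.14
HSA contribution: $23.21
Pre-tax total = $200.14 + $23.21 = $223.35
Taxable wages = $2,501.69 − $223.35 = $2,278.34
Federal income tax: $2,278.34 × 0.105 = $239.23
State withholding: $2,278.34 × 0.0875 = $199.35
Paid family leave insurance: $2,501.69 × 0.01 = $25.02
State disability insurance: $2,501.69 × 0.01 = $25.02
Legal plan premium: $198.32
(Employer's $489.37 toward legal plan premium is not withheld from the employee.)
Total deductions = $200.14 + $23.21 + $239.23 + $199.35 + $25.02 + $25.02 + $198.32 = $910.29
Net pay = $2,501.69 − $910.29 = $1,591.40

$1,591.40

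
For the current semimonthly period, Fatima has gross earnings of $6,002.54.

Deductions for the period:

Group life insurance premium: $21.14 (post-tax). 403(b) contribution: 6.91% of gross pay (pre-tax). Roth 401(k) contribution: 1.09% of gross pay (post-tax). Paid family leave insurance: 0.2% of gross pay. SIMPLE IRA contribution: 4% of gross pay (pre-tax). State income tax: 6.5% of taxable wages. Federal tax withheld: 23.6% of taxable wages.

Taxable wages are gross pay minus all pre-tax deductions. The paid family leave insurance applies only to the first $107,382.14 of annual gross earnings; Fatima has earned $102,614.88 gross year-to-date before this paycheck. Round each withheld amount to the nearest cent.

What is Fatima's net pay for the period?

403(b) contribution: $6,002.54 × 0.0691 = $414.78
SIMPLE IRA contribution: $6,002.54 × 0.04 = $240.10
Pre-tax total = $414.78 + $240.10 = $654.88
Taxable wages = $6,002.54 − $654.88 = $5,347.66
Federal tax withheld: $5,347.66 × 0.236 = $1,262.05
State income tax: $5,347.66 × 0.065 = $347.60
Paid family leave insurance: only $107,382.14 − $102,614.88 = $4,767.26 of this check is subject → $4,767.26 × 0.002 = $9.53
Group life insurance premium: $21.14
Roth 401(k) contribution: $6,002.54 × 0.0109 = $65.43
Total deductions = $414.78 + $240.10 + $1,262.05 + $347.60 + $9.53 + $21.14 + $65.43 = $2,360.63
Net pay = $6,002.54 − $2,360.63 = $3,641.91

$3,641.91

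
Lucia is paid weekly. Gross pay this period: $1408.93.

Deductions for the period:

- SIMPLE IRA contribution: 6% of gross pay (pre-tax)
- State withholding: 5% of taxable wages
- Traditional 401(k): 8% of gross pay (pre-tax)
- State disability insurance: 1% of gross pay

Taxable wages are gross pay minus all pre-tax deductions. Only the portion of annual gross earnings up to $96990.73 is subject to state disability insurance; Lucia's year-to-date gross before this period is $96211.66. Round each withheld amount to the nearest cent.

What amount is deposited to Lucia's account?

$1143.31

Traditional 401(k): $1408.93 × 0.08 = $112.71
SIMPLE IRA contribution: $1408.93 × 0.06 = $84.54
Pre-tax total = $112.71 + $84.54 = $197.25
Taxable wages = $1408.93 − $197.25 = $1211.68
State withholding: $1211.68 × 0.05 = $60.58
State disability insurance: only $96990.73 − $96211.66 = $779.07 of this check is subject → $779.07 × 0.01 = $7.79
Total deductions = $112.71 + $84.54 + $60.58 + $7.79 = $265.62
Net pay = $1408.93 − $265.62 = $1143.31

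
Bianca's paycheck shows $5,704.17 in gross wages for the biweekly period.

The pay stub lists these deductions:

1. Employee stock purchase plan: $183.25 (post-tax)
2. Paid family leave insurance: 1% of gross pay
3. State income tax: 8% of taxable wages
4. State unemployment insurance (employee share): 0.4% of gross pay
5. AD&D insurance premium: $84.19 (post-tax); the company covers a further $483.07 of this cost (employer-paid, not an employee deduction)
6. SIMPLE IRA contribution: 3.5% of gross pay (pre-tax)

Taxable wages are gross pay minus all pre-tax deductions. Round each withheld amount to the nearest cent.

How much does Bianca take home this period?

$4,716.86

SIMPLE IRA contribution: $5,704.17 × 0.035 = $199.65
Taxable wages = $5,704.17 − $199.65 = $5,504.52
State income tax: $5,504.52 × 0.08 = $440.36
Paid family leave insurance: $5,704.17 × 0.01 = $57.04
State unemployment insurance (employee share): $5,704.17 × 0.004 = $22.82
AD&D insurance premium: $84.19
Employee stock purchase plan: $183.25
(Employer's $483.07 toward AD&D insurance premium is not withheld from the employee.)
Total deductions = $199.65 + $440.36 + $57.04 + $22.82 + $84.19 + $183.25 = $987.31
Net pay = $5,704.17 − $987.31 = $4,716.86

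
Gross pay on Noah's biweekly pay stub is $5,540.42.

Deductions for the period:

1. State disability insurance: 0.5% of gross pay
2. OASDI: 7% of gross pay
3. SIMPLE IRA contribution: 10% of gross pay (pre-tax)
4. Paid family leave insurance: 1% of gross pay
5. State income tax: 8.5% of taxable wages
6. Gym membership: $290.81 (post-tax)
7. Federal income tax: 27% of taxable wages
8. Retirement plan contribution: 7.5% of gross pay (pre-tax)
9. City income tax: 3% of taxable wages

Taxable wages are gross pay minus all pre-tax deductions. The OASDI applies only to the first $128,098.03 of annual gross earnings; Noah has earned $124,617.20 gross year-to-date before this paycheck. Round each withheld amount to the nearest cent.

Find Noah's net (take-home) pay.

SIMPLE IRA contribution: $5,540.42 × 0.1 = $554.04
Retirement plan contribution: $5,540.42 × 0.075 = $415.53
Pre-tax total = $554.04 + $415.53 = $969.57
Taxable wages = $5,540.42 − $969.57 = $4,570.85
Federal income tax: $4,570.85 × 0.27 = $1,234.13
State income tax: $4,570.85 × 0.085 = $388.52
City income tax: $4,570.85 × 0.03 = $137.13
Paid family leave insurance: $5,540.42 × 0.01 = $55.40
OASDI: only $128,098.03 − $124,617.20 = $3,480.83 of this check is subject → $3,480.83 × 0.07 = $243.66
State disability insurance: $5,540.42 × 0.005 = $27.70
Gym membership: $290.81
Total deductions = $554.04 + $415.53 + $1,234.13 + $388.52 + $137.13 + $55.40 + $243.66 + $27.70 + $290.81 = $3,346.92
Net pay = $5,540.42 − $3,346.92 = $2,193.50

$2,193.50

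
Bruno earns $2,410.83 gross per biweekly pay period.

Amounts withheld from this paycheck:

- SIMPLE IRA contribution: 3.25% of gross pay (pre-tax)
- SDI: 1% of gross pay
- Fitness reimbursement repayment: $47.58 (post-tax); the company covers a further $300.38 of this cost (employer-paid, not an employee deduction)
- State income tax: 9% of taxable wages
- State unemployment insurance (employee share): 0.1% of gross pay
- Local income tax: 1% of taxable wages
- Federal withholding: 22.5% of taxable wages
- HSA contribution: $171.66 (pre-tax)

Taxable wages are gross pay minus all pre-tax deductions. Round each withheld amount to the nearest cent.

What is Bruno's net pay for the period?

$1,384.46

HSA contribution: $171.66
SIMPLE IRA contribution: $2,410.83 × 0.0325 = $78.35
Pre-tax total = $171.66 + $78.35 = $250.01
Taxable wages = $2,410.83 − $250.01 = $2,160.82
State income tax: $2,160.82 × 0.09 = $194.47
Local income tax: $2,160.82 × 0.01 = $21.61
Federal withholding: $2,160.82 × 0.225 = $486.18
SDI: $2,410.83 × 0.01 = $24.11
State unemployment insurance (employee share): $2,410.83 × 0.001 = $2.41
Fitness reimbursement repayment: $47.58
(Employer's $300.38 toward fitness reimbursement repayment is not withheld from the employee.)
Total deductions = $171.66 + $78.35 + $194.47 + $21.61 + $486.18 + $24.11 + $2.41 + $47.58 = $1,026.37
Net pay = $2,410.83 − $1,026.37 = $1,384.46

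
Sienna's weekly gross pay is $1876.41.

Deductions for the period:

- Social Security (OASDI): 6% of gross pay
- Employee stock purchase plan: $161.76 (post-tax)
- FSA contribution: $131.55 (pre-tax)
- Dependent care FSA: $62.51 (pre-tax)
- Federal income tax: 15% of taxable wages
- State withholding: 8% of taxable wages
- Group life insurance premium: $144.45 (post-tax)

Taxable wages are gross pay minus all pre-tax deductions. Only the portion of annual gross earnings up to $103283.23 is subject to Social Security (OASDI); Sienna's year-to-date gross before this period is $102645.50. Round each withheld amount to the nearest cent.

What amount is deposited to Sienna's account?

FSA contribution: $131.55
Dependent care FSA: $62.51
Pre-tax total = $131.55 + $62.51 = $194.06
Taxable wages = $1876.41 − $194.06 = $1682.35
Federal income tax: $1682.35 × 0.15 = $252.35
State withholding: $1682.35 × 0.08 = $134.59
Social Security (OASDI): only $103283.23 − $102645.50 = $637.73 of this check is subject → $637.73 × 0.06 = $38.26
Group life insurance premium: $144.45
Employee stock purchase plan: $161.76
Total deductions = $131.55 + $62.51 + $252.35 + $134.59 + $38.26 + $144.45 + $161.76 = $925.47
Net pay = $1876.41 − $925.47 = $950.94

$950.94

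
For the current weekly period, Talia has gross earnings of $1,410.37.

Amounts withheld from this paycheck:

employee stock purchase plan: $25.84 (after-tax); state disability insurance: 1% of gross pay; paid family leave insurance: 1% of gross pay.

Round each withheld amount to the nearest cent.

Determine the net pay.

$1,356.33

Paid family leave insurance: $1,410.37 × 0.01 = $14.10
State disability insurance: $1,410.37 × 0.01 = $14.10
Employee stock purchase plan: $25.84
Total deductions = $14.10 + $14.10 + $25.84 = $54.04
Net pay = $1,410.37 − $54.04 = $1,356.33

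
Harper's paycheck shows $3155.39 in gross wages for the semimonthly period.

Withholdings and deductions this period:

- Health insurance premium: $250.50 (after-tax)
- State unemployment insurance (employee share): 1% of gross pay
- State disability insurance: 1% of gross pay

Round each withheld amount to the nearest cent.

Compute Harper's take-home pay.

State disability insurance: $3155.39 × 0.01 = $31.55
State unemployment insurance (employee share): $3155.39 × 0.01 = $31.55
Health insurance premium: $250.50
Total deductions = $31.55 + $31.55 + $250.50 = $313.60
Net pay = $3155.39 − $313.60 = $2841.79

$2841.79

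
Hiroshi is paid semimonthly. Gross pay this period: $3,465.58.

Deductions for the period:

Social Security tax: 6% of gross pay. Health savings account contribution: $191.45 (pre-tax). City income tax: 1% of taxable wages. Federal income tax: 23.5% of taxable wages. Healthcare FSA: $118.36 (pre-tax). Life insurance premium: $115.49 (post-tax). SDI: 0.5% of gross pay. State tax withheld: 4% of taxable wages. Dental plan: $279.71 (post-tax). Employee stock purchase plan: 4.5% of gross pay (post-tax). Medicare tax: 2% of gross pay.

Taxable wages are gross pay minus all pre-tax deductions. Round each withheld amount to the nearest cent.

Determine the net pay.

Healthcare FSA: $118.36
Health savings account contribution: $191.45
Pre-tax total = $118.36 + $191.45 = $309.81
Taxable wages = $3,465.58 − $309.81 = $3,155.77
State tax withheld: $3,155.77 × 0.04 = $126.23
Federal income tax: $3,155.77 × 0.235 = $741.61
City income tax: $3,155.77 × 0.01 = $31.56
SDI: $3,465.58 × 0.005 = $17.33
Social Security tax: $3,465.58 × 0.06 = $207.93
Medicare tax: $3,465.58 × 0.02 = $69.31
Employee stock purchase plan: $3,465.58 × 0.045 = $155.95
Dental plan: $279.71
Life insurance premium: $115.49
Total deductions = $118.36 + $191.45 + $126.23 + $741.61 + $31.56 + $17.33 + $207.93 + $69.31 + $155.95 + $279.71 + $115.49 = $2,054.93
Net pay = $3,465.58 − $2,054.93 = $1,410.65

$1,410.65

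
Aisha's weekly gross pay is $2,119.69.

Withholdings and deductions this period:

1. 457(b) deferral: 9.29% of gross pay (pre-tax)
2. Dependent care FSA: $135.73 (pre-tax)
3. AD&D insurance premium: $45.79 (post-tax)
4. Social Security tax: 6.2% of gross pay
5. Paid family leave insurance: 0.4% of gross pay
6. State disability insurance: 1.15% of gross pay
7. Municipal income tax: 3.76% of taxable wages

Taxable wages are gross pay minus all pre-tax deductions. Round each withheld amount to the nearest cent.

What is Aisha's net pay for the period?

457(b) deferral: $2,119.69 × 0.0929 = $196.92
Dependent care FSA: $135.73
Pre-tax total = $196.92 + $135.73 = $332.65
Taxable wages = $2,119.69 − $332.65 = $1,787.04
Municipal income tax: $1,787.04 × 0.0376 = $67.19
Social Security tax: $2,119.69 × 0.062 = $131.42
State disability insurance: $2,119.69 × 0.0115 = $24.38
Paid family leave insurance: $2,119.69 × 0.004 = $8.48
AD&D insurance premium: $45.79
Total deductions = $196.92 + $135.73 + $67.19 + $131.42 + $24.38 + $8.48 + $45.79 = $609.91
Net pay = $2,119.69 − $609.91 = $1,509.78

$1,509.78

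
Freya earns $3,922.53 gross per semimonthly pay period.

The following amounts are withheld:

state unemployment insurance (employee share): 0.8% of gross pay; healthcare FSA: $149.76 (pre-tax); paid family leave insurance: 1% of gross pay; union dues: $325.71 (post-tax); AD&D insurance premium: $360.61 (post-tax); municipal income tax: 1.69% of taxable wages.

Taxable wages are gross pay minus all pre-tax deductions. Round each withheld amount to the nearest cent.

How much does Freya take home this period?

Healthcare FSA: $149.76
Taxable wages = $3,922.53 − $149.76 = $3,772.77
Municipal income tax: $3,772.77 × 0.0169 = $63.76
Paid family leave insurance: $3,922.53 × 0.01 = $39.23
State unemployment insurance (employee share): $3,922.53 × 0.008 = $31.38
AD&D insurance premium: $360.61
Union dues: $325.71
Total deductions = $149.76 + $63.76 + $39.23 + $31.38 + $360.61 + $325.71 = $970.45
Net pay = $3,922.53 − $970.45 = $2,952.08

$2,952.08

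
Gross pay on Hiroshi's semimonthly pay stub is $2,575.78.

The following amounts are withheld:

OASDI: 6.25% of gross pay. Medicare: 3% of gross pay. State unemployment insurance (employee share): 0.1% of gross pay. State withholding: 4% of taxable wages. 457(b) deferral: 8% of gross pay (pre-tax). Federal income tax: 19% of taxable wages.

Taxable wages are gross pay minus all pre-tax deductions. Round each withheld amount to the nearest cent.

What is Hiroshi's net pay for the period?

$1,583.84

457(b) deferral: $2,575.78 × 0.08 = $206.06
Taxable wages = $2,575.78 − $206.06 = $2,369.72
Federal income tax: $2,369.72 × 0.19 = $450.25
State withholding: $2,369.72 × 0.04 = $94.79
Medicare: $2,575.78 × 0.03 = $77.27
OASDI: $2,575.78 × 0.0625 = $160.99
State unemployment insurance (employee share): $2,575.78 × 0.001 = $2.58
Total deductions = $206.06 + $450.25 + $94.79 + $77.27 + $160.99 + $2.58 = $991.94
Net pay = $2,575.78 − $991.94 = $1,583.84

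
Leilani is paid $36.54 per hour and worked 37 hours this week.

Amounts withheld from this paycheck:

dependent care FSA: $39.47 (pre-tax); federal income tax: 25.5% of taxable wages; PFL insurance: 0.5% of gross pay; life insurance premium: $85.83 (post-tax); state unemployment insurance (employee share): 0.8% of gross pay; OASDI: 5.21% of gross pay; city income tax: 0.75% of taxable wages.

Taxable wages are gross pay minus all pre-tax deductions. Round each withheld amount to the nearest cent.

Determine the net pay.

$794.13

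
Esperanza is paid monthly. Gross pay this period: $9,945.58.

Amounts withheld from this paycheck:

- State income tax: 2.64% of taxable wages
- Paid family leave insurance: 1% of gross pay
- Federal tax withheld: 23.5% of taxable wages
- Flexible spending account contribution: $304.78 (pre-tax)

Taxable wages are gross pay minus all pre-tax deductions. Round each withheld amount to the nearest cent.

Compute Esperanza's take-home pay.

$7,021.23

Flexible spending account contribution: $304.78
Taxable wages = $9,945.58 − $304.78 = $9,640.80
Federal tax withheld: $9,640.80 × 0.235 = $2,265.59
State income tax: $9,640.80 × 0.0264 = $254.52
Paid family leave insurance: $9,945.58 × 0.01 = $99.46
Total deductions = $304.78 + $2,265.59 + $254.52 + $99.46 = $2,924.35
Net pay = $9,945.58 − $2,924.35 = $7,021.23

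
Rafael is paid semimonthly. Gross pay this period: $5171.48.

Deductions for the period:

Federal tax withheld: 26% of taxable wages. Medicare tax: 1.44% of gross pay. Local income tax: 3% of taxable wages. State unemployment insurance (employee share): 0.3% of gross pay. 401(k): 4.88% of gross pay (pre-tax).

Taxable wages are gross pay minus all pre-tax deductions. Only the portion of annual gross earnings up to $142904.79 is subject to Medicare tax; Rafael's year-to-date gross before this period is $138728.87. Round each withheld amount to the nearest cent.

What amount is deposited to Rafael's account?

401(k): $5171.48 × 0.0488 = $252.37
Taxable wages = $5171.48 − $252.37 = $4919.11
Federal tax withheld: $4919.11 × 0.26 = $1278.97
Local income tax: $4919.11 × 0.03 = $147.57
State unemployment insurance (employee share): $5171.48 × 0.003 = $15.51
Medicare tax: only $142904.79 − $138728.87 = $4175.92 of this check is subject → $4175.92 × 0.0144 = $60.13
Total deductions = $252.37 + $1278.97 + $147.57 + $15.51 + $60.13 = $1754.55
Net pay = $5171.48 − $1754.55 = $3416.93

$3416.93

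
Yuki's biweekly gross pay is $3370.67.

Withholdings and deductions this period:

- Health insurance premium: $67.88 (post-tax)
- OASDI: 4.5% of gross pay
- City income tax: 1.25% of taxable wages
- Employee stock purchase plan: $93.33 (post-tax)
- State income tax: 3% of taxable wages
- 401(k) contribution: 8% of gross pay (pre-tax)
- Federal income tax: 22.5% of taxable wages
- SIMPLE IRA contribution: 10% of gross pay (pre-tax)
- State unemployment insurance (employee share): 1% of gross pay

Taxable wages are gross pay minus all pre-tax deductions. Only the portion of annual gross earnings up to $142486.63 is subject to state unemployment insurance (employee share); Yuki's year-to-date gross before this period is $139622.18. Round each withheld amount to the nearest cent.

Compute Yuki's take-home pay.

$1683.06

SIMPLE IRA contribution: $3370.67 × 0.1 = $337.07
401(k) contribution: $3370.67 × 0.08 = $269.65
Pre-tax total = $337.07 + $269.65 = $606.72
Taxable wages = $3370.67 − $606.72 = $2763.95
Federal income tax: $2763.95 × 0.225 = $621.89
State income tax: $2763.95 × 0.03 = $82.92
City income tax: $2763.95 × 0.0125 = $34.55
State unemployment insurance (employee share): only $142486.63 − $139622.18 = $2864.45 of this check is subject → $2864.45 × 0.01 = $28.64
OASDI: $3370.67 × 0.045 = $151.68
Employee stock purchase plan: $93.33
Health insurance premium: $67.88
Total deductions = $337.07 + $269.65 + $621.89 + $82.92 + $34.55 + $28.64 + $151.68 + $93.33 + $67.88 = $1687.61
Net pay = $3370.67 − $1687.61 = $1683.06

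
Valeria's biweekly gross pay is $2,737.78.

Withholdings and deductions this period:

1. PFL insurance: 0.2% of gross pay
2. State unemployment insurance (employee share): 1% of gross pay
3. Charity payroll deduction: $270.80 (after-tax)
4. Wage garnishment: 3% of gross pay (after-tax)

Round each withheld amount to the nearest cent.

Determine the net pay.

$2,351.99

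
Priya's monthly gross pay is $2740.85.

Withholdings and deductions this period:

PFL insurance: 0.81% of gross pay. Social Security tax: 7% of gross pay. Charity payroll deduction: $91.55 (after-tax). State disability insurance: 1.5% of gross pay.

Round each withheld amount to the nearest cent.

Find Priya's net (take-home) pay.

$2394.13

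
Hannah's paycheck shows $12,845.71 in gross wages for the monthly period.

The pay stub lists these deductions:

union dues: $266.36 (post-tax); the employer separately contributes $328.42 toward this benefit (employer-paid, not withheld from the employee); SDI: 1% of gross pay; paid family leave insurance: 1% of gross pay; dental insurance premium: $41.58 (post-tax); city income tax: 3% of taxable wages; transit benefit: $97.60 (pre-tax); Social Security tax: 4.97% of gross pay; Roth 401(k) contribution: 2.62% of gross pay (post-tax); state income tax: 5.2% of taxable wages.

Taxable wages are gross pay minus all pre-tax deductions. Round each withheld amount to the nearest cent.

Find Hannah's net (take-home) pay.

$10,162.92

Transit benefit: $97.60
Taxable wages = $12,845.71 − $97.60 = $12,748.11
City income tax: $12,748.11 × 0.03 = $382.44
State income tax: $12,748.11 × 0.052 = $662.90
Social Security tax: $12,845.71 × 0.0497 = $638.43
SDI: $12,845.71 × 0.01 = $128.46
Paid family leave insurance: $12,845.71 × 0.01 = $128.46
Dental insurance premium: $41.58
Union dues: $266.36
Roth 401(k) contribution: $12,845.71 × 0.0262 = $336.56
(Employer's $328.42 toward union dues is not withheld from the employee.)
Total deductions = $97.60 + $382.44 + $662.90 + $638.43 + $128.46 + $128.46 + $41.58 + $266.36 + $336.56 = $2,682.79
Net pay = $12,845.71 − $2,682.79 = $10,162.92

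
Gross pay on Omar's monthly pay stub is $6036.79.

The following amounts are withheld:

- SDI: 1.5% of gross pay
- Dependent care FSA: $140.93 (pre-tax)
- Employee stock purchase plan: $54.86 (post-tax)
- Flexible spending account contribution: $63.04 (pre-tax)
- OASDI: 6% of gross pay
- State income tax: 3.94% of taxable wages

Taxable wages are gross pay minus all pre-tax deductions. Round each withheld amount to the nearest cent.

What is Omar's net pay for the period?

Dependent care FSA: $140.93
Flexible spending account contribution: $63.04
Pre-tax total = $140.93 + $63.04 = $203.97
Taxable wages = $6036.79 − $203.97 = $5832.82
State income tax: $5832.82 × 0.0394 = $229.81
OASDI: $6036.79 × 0.06 = $362.21
SDI: $6036.79 × 0.015 = $90.55
Employee stock purchase plan: $54.86
Total deductions = $140.93 + $63.04 + $229.81 + $362.21 + $90.55 + $54.86 = $941.40
Net pay = $6036.79 − $941.40 = $5095.39

$5095.39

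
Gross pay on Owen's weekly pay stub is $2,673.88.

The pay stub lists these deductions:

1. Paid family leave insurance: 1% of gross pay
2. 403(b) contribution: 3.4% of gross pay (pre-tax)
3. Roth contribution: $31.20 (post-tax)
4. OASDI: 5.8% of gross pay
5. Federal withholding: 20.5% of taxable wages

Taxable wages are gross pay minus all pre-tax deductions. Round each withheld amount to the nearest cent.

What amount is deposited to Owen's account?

403(b) contribution: $2,673.88 × 0.034 = $90.91
Taxable wages = $2,673.88 − $90.91 = $2,582.97
Federal withholding: $2,582.97 × 0.205 = $529.51
OASDI: $2,673.88 × 0.058 = $155.09
Paid family leave insurance: $2,673.88 × 0.01 = $26.74
Roth contribution: $31.20
Total deductions = $90.91 + $529.51 + $155.09 + $26.74 + $31.20 = $833.45
Net pay = $2,673.88 − $833.45 = $1,840.43

$1,840.43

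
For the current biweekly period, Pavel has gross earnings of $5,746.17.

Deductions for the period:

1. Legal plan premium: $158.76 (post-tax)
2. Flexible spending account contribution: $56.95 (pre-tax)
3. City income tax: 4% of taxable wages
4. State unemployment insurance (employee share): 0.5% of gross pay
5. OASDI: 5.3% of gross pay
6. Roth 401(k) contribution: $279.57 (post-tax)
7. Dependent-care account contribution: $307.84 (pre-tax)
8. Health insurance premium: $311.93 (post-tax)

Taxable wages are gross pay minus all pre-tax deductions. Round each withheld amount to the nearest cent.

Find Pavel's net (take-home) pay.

Dependent-care account contribution: $307.84
Flexible spending account contribution: $56.95
Pre-tax total = $307.84 + $56.95 = $364.79
Taxable wages = $5,746.17 − $364.79 = $5,381.38
City income tax: $5,381.38 × 0.04 = $215.26
OASDI: $5,746.17 × 0.053 = $304.55
State unemployment insurance (employee share): $5,746.17 × 0.005 = $28.73
Legal plan premium: $158.76
Health insurance premium: $311.93
Roth 401(k) contribution: $279.57
Total deductions = $307.84 + $56.95 + $215.26 + $304.55 + $28.73 + $158.76 + $311.93 + $279.57 = $1,663.59
Net pay = $5,746.17 − $1,663.59 = $4,082.58

$4,082.58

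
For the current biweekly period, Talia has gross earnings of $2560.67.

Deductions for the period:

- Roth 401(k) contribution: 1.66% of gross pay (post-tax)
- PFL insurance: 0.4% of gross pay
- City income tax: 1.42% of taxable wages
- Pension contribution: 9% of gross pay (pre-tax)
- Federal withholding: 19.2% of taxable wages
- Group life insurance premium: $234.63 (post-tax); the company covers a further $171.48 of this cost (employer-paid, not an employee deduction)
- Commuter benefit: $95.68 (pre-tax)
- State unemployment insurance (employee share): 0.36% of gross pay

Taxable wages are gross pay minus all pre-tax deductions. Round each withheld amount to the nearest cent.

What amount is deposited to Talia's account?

Commuter benefit: $95.68
Pension contribution: $2560.67 × 0.09 = $230.46
Pre-tax total = $95.68 + $230.46 = $326.14
Taxable wages = $2560.67 − $326.14 = $2234.53
City income tax: $2234.53 × 0.0142 = $31.73
Federal withholding: $2234.53 × 0.192 = $429.03
State unemployment insurance (employee share): $2560.67 × 0.0036 = $9.22
PFL insurance: $2560.67 × 0.004 = $10.24
Roth 401(k) contribution: $2560.67 × 0.0166 = $42.51
Group life insurance premium: $234.63
(Employer's $171.48 toward group life insurance premium is not withheld from the employee.)
Total deductions = $95.68 + $230.46 + $31.73 + $429.03 + $9.22 + $10.24 + $42.51 + $234.63 = $1083.50
Net pay = $2560.67 − $1083.50 = $1477.17

$1477.17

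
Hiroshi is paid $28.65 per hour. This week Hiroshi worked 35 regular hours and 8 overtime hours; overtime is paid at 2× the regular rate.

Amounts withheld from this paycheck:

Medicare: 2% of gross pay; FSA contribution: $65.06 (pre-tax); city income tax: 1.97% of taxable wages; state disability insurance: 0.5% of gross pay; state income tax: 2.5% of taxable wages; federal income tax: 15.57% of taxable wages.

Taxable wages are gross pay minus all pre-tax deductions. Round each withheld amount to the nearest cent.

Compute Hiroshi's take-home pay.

Regular pay: 35 × $28.65 = $1,002.75
Overtime pay: 8 × $28.65 × 2 = $458.40
Gross pay = $1,002.75 + $458.40 = $1,461.15
FSA contribution: $65.06
Taxable wages = $1,461.15 − $65.06 = $1,396.09
State income tax: $1,396.09 × 0.025 = $34.90
Federal income tax: $1,396.09 × 0.1557 = $217.37
City income tax: $1,396.09 × 0.0197 = $27.50
State disability insurance: $1,461.15 × 0.005 = $7.31
Medicare: $1,461.15 × 0.02 = $29.22
Total deductions = $65.06 + $34.90 + $217.37 + $27.50 + $7.31 + $29.22 = $381.36
Net pay = $1,461.15 − $381.36 = $1,079.79

$1,079.79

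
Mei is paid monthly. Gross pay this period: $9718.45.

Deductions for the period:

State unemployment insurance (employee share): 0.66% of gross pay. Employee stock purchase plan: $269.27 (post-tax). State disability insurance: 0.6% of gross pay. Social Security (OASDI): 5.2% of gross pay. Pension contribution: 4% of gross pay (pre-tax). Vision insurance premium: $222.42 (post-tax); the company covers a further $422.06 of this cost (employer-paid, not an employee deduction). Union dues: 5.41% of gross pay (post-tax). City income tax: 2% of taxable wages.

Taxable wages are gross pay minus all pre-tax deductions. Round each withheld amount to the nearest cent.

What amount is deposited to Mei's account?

Pension contribution: $9718.45 × 0.04 = $388.74
Taxable wages = $9718.45 − $388.74 = $9329.71
City income tax: $9329.71 × 0.02 = $186.59
Social Security (OASDI): $9718.45 × 0.052 = $505.36
State disability insurance: $9718.45 × 0.006 = $58.31
State unemployment insurance (employee share): $9718.45 × 0.0066 = $64.14
Union dues: $9718.45 × 0.0541 = $525.77
Employee stock purchase plan: $269.27
Vision insurance premium: $222.42
(Employer's $422.06 toward vision insurance premium is not withheld from the employee.)
Total deductions = $388.74 + $186.59 + $505.36 + $58.31 + $64.14 + $525.77 + $269.27 + $222.42 = $2220.60
Net pay = $9718.45 − $2220.60 = $7497.85

$7497.85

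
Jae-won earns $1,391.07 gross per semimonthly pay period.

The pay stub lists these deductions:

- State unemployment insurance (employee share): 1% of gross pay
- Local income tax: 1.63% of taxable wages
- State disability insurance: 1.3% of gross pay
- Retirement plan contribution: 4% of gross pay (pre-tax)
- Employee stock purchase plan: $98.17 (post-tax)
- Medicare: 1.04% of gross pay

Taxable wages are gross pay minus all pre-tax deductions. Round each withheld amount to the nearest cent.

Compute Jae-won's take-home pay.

$1,169.03

Retirement plan contribution: $1,391.07 × 0.04 = $55.64
Taxable wages = $1,391.07 − $55.64 = $1,335.43
Local income tax: $1,335.43 × 0.0163 = $21.77
State disability insurance: $1,391.07 × 0.013 = $18.08
State unemployment insurance (employee share): $1,391.07 × 0.01 = $13.91
Medicare: $1,391.07 × 0.0104 = $14.47
Employee stock purchase plan: $98.17
Total deductions = $55.64 + $21.77 + $18.08 + $13.91 + $14.47 + $98.17 = $222.04
Net pay = $1,391.07 − $222.04 = $1,169.03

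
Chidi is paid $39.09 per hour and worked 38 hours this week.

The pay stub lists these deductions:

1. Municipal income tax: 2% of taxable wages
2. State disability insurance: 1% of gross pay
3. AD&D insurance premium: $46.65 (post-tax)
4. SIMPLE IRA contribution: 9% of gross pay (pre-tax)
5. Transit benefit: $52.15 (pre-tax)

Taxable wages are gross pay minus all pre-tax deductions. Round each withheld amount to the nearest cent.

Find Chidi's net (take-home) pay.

Gross pay: 38 × $39.09 = $1,485.42
Transit benefit: $52.15
SIMPLE IRA contribution: $1,485.42 × 0.09 = $133.69
Pre-tax total = $52.15 + $133.69 = $185.84
Taxable wages = $1,485.42 − $185.84 = $1,299.58
Municipal income tax: $1,299.58 × 0.02 = $25.99
State disability insurance: $1,485.42 × 0.01 = $14.85
AD&D insurance premium: $46.65
Total deductions = $52.15 + $133.69 + $25.99 + $14.85 + $46.65 = $273.33
Net pay = $1,485.42 − $273.33 = $1,212.09

$1,212.09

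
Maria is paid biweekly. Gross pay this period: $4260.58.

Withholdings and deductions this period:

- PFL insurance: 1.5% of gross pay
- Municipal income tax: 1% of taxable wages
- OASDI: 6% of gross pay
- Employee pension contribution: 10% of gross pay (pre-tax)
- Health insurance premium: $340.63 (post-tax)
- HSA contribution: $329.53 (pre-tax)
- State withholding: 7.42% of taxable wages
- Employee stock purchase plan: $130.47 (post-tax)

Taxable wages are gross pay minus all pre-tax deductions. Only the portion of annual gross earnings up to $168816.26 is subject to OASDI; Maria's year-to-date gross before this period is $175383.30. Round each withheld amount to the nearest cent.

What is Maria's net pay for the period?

$2674.86

Employee pension contribution: $4260.58 × 0.1 = $426.06
HSA contribution: $329.53
Pre-tax total = $426.06 + $329.53 = $755.59
Taxable wages = $4260.58 − $755.59 = $3504.99
State withholding: $3504.99 × 0.0742 = $260.07
Municipal income tax: $3504.99 × 0.01 = $35.05
PFL insurance: $4260.58 × 0.015 = $63.91
OASDI: annual cap $168816.26 already reached (YTD $175383.30), so $0.00
Health insurance premium: $340.63
Employee stock purchase plan: $130.47
Total deductions = $426.06 + $329.53 + $260.07 + $35.05 + $63.91 + $0.00 + $340.63 + $130.47 = $1585.72
Net pay = $4260.58 − $1585.72 = $2674.86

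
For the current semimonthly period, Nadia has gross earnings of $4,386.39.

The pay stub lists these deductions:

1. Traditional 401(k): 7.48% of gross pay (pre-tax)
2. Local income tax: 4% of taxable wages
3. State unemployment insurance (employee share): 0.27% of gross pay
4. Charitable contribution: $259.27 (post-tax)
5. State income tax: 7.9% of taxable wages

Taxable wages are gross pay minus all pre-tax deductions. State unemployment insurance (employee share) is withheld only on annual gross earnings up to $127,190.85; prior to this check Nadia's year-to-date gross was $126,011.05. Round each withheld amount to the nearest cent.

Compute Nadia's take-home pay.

Traditional 401(k): $4,386.39 × 0.0748 = $328.10
Taxable wages = $4,386.39 − $328.10 = $4,058.29
State income tax: $4,058.29 × 0.079 = $320.60
Local income tax: $4,058.29 × 0.04 = $162.33
State unemployment insurance (employee share): only $127,190.85 − $126,011.05 = $1,179.80 of this check is subject → $1,179.80 × 0.0027 = $3.19
Charitable contribution: $259.27
Total deductions = $328.10 + $320.60 + $162.33 + $3.19 + $259.27 = $1,073.49
Net pay = $4,386.39 − $1,073.49 = $3,312.90

$3,312.90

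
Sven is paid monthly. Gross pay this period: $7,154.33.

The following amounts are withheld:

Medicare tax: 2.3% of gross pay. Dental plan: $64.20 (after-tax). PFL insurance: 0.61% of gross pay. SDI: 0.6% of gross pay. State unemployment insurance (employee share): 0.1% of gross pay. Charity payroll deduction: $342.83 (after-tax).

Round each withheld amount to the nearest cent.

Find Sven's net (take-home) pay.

State unemployment insurance (employee share): $7,154.33 × 0.001 = $7.15
SDI: $7,154.33 × 0.006 = $42.93
PFL insurance: $7,154.33 × 0.0061 = $43.64
Medicare tax: $7,154.33 × 0.023 = $164.55
Charity payroll deduction: $342.83
Dental plan: $64.20
Total deductions = $7.15 + $42.93 + $43.64 + $164.55 + $342.83 + $64.20 = $665.30
Net pay = $7,154.33 − $665.30 = $6,489.03

$6,489.03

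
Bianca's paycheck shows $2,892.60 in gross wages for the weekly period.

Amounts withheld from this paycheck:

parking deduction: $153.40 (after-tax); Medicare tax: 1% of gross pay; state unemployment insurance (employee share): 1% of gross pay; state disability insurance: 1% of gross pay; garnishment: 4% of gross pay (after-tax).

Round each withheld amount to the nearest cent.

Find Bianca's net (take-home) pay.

State disability insurance: $2,892.60 × 0.01 = $28.93
Medicare tax: $2,892.60 × 0.01 = $28.93
State unemployment insurance (employee share): $2,892.60 × 0.01 = $28.93
Garnishment: $2,892.60 × 0.04 = $115.70
Parking deduction: $153.40
Total deductions = $28.93 + $28.93 + $28.93 + $115.70 + $153.40 = $355.89
Net pay = $2,892.60 − $355.89 = $2,536.71

$2,536.71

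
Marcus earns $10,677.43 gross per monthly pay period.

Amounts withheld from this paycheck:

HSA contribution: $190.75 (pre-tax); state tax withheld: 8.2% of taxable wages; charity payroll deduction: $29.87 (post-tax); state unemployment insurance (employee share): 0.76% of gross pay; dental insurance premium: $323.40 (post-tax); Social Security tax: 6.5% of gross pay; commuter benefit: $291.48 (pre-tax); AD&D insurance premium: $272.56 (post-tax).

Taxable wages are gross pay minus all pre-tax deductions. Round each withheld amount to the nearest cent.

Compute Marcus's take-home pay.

Commuter benefit: $291.48
HSA contribution: $190.75
Pre-tax total = $291.48 + $190.75 = $482.23
Taxable wages = $10,677.43 − $482.23 = $10,195.20
State tax withheld: $10,195.20 × 0.082 = $836.01
State unemployment insurance (employee share): $10,677.43 × 0.0076 = $81.15
Social Security tax: $10,677.43 × 0.065 = $694.03
Dental insurance premium: $323.40
Charity payroll deduction: $29.87
AD&D insurance premium: $272.56
Total deductions = $291.48 + $190.75 + $836.01 + $81.15 + $694.03 + $323.40 + $29.87 + $272.56 = $2,719.25
Net pay = $10,677.43 − $2,719.25 = $7,958.18

$7,958.18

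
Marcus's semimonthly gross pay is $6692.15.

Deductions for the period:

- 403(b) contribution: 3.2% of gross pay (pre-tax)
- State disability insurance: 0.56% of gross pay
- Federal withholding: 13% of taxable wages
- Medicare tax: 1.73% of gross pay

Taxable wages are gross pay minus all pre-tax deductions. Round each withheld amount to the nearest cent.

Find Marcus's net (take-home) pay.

$5482.61

403(b) contribution: $6692.15 × 0.032 = $214.15
Taxable wages = $6692.15 − $214.15 = $6478.00
Federal withholding: $6478.00 × 0.13 = $842.14
Medicare tax: $6692.15 × 0.0173 = $115.77
State disability insurance: $6692.15 × 0.0056 = $37.48
Total deductions = $214.15 + $842.14 + $115.77 + $37.48 = $1209.54
Net pay = $6692.15 − $1209.54 = $5482.61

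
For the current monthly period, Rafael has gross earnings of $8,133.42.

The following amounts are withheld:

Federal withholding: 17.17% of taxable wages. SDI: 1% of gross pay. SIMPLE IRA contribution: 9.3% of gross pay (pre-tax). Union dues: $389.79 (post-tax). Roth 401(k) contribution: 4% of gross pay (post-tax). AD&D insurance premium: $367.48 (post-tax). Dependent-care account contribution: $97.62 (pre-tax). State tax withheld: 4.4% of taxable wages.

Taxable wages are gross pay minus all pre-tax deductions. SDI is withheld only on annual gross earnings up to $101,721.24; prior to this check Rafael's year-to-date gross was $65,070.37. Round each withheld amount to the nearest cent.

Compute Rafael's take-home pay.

$4,545.29

Dependent-care account contribution: $97.62
SIMPLE IRA contribution: $8,133.42 × 0.093 = $756.41
Pre-tax total = $97.62 + $756.41 = $854.03
Taxable wages = $8,133.42 − $854.03 = $7,279.39
Federal withholding: $7,279.39 × 0.1717 = $1,249.87
State tax withheld: $7,279.39 × 0.044 = $320.29
SDI: cap not yet reached, full $8,133.42 is subject → $8,133.42 × 0.01 = $81.33
Roth 401(k) contribution: $8,133.42 × 0.04 = $325.34
AD&D insurance premium: $367.48
Union dues: $389.79
Total deductions = $97.62 + $756.41 + $1,249.87 + $320.29 + $81.33 + $325.34 + $367.48 + $389.79 = $3,588.13
Net pay = $8,133.42 − $3,588.13 = $4,545.29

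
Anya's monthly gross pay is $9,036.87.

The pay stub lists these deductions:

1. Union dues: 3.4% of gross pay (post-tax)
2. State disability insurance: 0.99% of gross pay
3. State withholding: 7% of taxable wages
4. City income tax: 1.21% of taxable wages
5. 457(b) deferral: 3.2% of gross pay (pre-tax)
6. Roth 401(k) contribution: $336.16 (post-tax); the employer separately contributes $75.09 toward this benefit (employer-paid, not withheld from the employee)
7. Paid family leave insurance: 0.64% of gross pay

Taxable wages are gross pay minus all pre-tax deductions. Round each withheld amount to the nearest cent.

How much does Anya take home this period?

$7,238.78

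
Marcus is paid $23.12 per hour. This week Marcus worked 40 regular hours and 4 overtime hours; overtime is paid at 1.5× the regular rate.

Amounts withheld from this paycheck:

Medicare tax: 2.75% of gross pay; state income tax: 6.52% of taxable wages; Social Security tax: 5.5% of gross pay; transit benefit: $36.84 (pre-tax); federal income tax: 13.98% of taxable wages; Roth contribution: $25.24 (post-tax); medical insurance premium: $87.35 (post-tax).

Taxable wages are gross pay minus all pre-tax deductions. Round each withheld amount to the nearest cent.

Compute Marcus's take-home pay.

$615.88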